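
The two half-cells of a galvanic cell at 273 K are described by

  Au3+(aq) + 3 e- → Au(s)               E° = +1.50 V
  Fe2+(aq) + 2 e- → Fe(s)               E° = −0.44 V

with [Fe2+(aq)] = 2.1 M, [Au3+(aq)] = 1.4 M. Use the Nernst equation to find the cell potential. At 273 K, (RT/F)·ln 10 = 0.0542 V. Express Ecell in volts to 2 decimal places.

The Au³⁺/Au couple has the more positive E°, so it is the cathode; Fe²⁺/Fe is the anode.
E°cell = +1.50 − (−0.44) = +1.94 V, with n = 6 electrons transferred.
Balancing gives 2 Au3+(aq) + 3 Fe(s) → 2 Au(s) + 3 Fe2+(aq); hence Q = [Fe2+(aq)]^3 / [Au3+(aq)]^2 = 4.73 (log Q = 0.674).
E = E° − (0.0542/n)·log Q = +1.94 − (0.0542/6)(0.674) = +1.93 V.

+1.93 V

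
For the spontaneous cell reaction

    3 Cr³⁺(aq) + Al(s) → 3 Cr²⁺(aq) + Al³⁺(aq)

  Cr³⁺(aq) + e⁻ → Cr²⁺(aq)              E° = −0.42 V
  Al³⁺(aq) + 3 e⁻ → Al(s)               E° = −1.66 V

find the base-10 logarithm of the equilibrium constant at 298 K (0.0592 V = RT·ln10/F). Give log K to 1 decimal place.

log K = 62.8

The Cr³⁺/Cr²⁺ couple is reduced (cathode); E°cell = −0.42 − (−1.66) = +1.24 V with n = 3.
At equilibrium E = 0, so log K = nE°cell / 0.0592 = (3)(+1.24) / 0.0592 = 62.8.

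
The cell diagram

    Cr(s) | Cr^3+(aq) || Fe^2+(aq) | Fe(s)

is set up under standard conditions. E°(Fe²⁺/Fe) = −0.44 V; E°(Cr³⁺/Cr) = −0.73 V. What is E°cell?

By convention the left-hand electrode in cell notation is the anode (oxidation) and the right-hand electrode is the cathode (reduction).
E°cell = E°(right) − E°(left) = −0.44 − (−0.73) = +0.29 V.

+0.29 V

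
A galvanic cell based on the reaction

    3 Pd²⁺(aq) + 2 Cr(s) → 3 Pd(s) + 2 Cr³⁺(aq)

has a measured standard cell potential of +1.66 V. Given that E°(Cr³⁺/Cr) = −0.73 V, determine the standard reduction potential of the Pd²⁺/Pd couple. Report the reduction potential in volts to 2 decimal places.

+0.93 V

In the reaction as written the Pd²⁺/Pd couple is reduced (cathode) and Cr³⁺/Cr is oxidized (anode), so E°cell = E°(Pd²⁺/Pd) − E°(Cr³⁺/Cr).
E°(Pd²⁺/Pd) = E°cell + E°(anode) = +1.66 + (−0.73) = +0.93 V.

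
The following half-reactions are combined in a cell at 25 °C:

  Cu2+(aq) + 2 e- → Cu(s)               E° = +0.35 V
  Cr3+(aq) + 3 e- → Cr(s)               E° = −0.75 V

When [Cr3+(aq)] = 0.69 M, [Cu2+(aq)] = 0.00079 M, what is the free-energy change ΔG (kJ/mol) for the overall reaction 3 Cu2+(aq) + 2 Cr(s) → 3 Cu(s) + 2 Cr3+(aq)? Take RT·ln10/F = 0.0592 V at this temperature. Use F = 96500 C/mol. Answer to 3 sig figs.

−586 kJ/mol

The standard cell potential is +0.35 − (−0.75) = +1.10 V, with n = 6 electrons in the balanced equation.
Here Q = [Cr3+(aq)]^2 / [Cu2+(aq)]^3 = 9.66×10^8 (log Q = 8.985), giving E = +1.10 − (0.0592/6)·(8.985) = +1.0113 V.
Then ΔG = −nFE = −6 × 96500 × +1.0113 J/mol = −586 kJ/mol.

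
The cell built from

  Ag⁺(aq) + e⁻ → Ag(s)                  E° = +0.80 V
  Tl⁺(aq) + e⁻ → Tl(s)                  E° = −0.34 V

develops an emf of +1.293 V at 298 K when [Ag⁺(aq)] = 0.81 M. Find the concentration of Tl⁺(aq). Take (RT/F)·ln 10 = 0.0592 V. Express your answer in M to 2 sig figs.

With Ag⁺/Ag at the cathode and Tl⁺/Tl at the anode, E°cell = +0.80 − (−0.34) = +1.14 V (n = 1).
Since E = E° − (0.0592/n)·log Q, log Q = n(E° − E)/0.0592 = −2.584.
Balancing electrons gives Ag⁺(aq) + Tl(s) → Ag(s) + Tl⁺(aq); thus Q = [Tl⁺(aq)] / [Ag⁺(aq)].
Isolating [Tl⁺(aq)] in Q = 10^{−2.584} yields log [Tl⁺(aq)] = −2.676, i.e. 0.0021 M.

0.0021 M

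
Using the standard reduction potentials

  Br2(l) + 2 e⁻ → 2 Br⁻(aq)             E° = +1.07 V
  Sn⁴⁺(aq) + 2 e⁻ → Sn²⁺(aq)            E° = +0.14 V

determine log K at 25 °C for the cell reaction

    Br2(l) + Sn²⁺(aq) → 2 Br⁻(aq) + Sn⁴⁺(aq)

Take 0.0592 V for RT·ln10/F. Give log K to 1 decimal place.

The Br₂/Br⁻ couple is reduced (cathode); E°cell = +1.07 − (+0.14) = +0.93 V with n = 2.
At equilibrium E = 0, so log K = nE°cell / 0.0592 = (2)(+0.93) / 0.0592 = 31.4.

log K = 31.4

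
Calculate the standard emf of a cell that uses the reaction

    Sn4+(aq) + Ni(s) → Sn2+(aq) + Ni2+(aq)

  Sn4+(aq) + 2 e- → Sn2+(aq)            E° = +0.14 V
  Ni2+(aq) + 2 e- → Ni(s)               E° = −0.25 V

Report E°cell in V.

+0.39 V

Sn4+(aq) gains electrons, so the Sn⁴⁺/Sn²⁺ couple is the cathode; the Ni²⁺/Ni couple is the anode.
E°cell = E°(cathode) − E°(anode) = +0.14 − (−0.25) = +0.39 V.
The positive value indicates the reaction is spontaneous as written.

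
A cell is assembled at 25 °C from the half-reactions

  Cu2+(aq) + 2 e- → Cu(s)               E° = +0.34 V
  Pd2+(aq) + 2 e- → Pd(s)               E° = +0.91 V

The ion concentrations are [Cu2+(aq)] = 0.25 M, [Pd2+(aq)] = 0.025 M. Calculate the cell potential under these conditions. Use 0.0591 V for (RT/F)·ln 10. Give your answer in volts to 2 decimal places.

The Pd²⁺/Pd couple has the more positive E°, so it is the cathode; Cu²⁺/Cu is the anode.
E°cell = E°cat − E°an = +0.91 − (+0.34) = +0.57 V; n = 2.
Balancing gives Pd2+(aq) + Cu(s) → Pd(s) + Cu2+(aq); hence Q = [Cu2+(aq)] / [Pd2+(aq)] = 10 (log Q = 1.000).
Applying E = E° − (RT ln10/nF)·log Q gives +0.57 − (0.0591/2)(1.000) = +0.54 V.

+0.54 V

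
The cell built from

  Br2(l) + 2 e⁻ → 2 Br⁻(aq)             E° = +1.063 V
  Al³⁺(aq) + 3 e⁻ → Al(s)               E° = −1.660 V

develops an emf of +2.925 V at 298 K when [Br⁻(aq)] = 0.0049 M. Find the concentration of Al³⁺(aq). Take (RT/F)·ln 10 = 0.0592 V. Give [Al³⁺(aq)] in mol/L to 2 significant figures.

0.00049 M

Br₂/Br⁻ is the cathode (higher E°); E°cell = +1.063 − (−1.660) = +2.723 V with n = 6.
Since E = E° − (0.0592/n)·log Q, log Q = n(E° − E)/0.0592 = −20.473.
The balanced reaction is 3 Br2(l) + 2 Al(s) → 6 Br⁻(aq) + 2 Al³⁺(aq), so Q = [Br⁻(aq)]^6·[Al³⁺(aq)]^2.
Isolating [Al³⁺(aq)] in Q = 10^{−20.473} yields log [Al³⁺(aq)] = −3.307, i.e. 0.00049 M.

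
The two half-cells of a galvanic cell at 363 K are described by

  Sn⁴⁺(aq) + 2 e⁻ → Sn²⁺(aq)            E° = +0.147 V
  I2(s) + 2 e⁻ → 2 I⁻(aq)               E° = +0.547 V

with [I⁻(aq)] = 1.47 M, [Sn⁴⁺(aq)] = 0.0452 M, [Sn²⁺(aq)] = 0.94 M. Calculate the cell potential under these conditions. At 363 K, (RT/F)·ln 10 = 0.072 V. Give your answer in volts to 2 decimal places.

+0.44 V

I₂/I⁻ is reduced (cathode, E° = +0.547 V) and Sn⁴⁺/Sn²⁺ is oxidized (anode).
E°cell = E°cat − E°an = +0.547 − (+0.147) = +0.400 V; n = 2.
For the overall reaction I2(s) + Sn²⁺(aq) → 2 I⁻(aq) + Sn⁴⁺(aq), Q = ([I⁻(aq)]^2·[Sn⁴⁺(aq)]) / [Sn²⁺(aq)] = 0.104, giving log Q = −0.983.
E = E° − (0.072/n)·log Q = +0.400 − (0.072/2)(−0.983) = +0.44 V.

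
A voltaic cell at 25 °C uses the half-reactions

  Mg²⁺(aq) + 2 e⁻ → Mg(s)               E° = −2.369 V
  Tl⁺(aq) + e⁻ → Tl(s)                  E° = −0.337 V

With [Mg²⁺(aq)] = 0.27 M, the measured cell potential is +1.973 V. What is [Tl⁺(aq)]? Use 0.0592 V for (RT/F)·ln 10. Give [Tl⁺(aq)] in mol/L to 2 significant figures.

Tl⁺/Tl is the cathode (higher E°); E°cell = −0.337 − (−2.369) = +2.032 V with n = 2.
Since E = E° − (0.0592/n)·log Q, log Q = n(E° − E)/0.0592 = 1.993.
The balanced reaction is 2 Tl⁺(aq) + Mg(s) → 2 Tl(s) + Mg²⁺(aq), so Q = [Mg²⁺(aq)] / [Tl⁺(aq)]^2.
Isolating [Tl⁺(aq)] in Q = 10^{1.993} yields log [Tl⁺(aq)] = −1.281, i.e. 0.052 M.

0.052 M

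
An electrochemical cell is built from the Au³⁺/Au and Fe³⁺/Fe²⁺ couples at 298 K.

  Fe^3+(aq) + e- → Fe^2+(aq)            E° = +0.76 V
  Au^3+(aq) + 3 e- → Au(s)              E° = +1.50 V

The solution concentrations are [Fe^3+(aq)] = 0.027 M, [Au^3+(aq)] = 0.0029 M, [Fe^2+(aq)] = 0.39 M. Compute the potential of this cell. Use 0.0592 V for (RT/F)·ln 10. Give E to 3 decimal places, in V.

The Au³⁺/Au couple has the more positive E°, so it is the cathode; Fe³⁺/Fe²⁺ is the anode.
The standard potential is +1.50 − (+0.76) = +0.74 V and the balanced reaction transfers n = 3 electrons.
Balancing gives Au^3+(aq) + 3 Fe^2+(aq) → Au(s) + 3 Fe^3+(aq); hence Q = [Fe^3+(aq)]^3 / ([Au^3+(aq)]·[Fe^2+(aq)]^3) = 0.114 (log Q = −0.942).
Applying E = E° − (RT ln10/nF)·log Q gives +0.74 − (0.0592/3)(−0.942) = +0.759 V.

+0.759 V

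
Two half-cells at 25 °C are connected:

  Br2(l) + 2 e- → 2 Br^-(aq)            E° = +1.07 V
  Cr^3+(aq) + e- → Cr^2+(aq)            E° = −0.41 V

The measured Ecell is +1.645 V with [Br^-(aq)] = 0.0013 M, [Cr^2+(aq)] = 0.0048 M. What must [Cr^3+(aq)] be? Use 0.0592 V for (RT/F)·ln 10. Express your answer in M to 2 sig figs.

0.0060 M

Br₂/Br⁻ is the cathode (higher E°); E°cell = +1.07 − (−0.41) = +1.48 V with n = 2.
From the Nernst equation, log Q = n(E° − E)/0.0592 = 2·(+1.48 − (+1.645))/0.0592 = −5.574.
The balanced reaction is Br2(l) + 2 Cr^2+(aq) → 2 Br^-(aq) + 2 Cr^3+(aq), so Q = ([Br^-(aq)]^2·[Cr^3+(aq)]^2) / [Cr^2+(aq)]^2.
Substituting the known concentrations and solving, log [Cr^3+(aq)] = −2.220 and [Cr^3+(aq)] = 0.0060 M.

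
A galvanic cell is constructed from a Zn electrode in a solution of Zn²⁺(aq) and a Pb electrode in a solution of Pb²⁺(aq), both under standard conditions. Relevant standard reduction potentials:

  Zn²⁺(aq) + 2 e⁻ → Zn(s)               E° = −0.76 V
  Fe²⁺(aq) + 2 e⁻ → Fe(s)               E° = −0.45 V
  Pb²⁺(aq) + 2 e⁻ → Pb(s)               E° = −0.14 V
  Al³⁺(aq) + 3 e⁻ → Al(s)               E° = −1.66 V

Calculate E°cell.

The Pb²⁺/Pb couple has the higher E°, so Pb ion is reduced (cathode) and Zn is oxidized (anode).
E°cell = E°(cathode) − E°(anode) = −0.14 − (−0.76) = +0.62 V.

+0.62 V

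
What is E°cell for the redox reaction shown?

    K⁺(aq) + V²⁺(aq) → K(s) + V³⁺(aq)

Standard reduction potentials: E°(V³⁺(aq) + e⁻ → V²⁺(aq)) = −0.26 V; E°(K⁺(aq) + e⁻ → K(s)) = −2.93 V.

−2.67 V

In the reaction as written, K⁺(aq) is reduced (cathode) and V³⁺(aq) is produced by oxidation at the anode.
E°cell = E°(cathode) − E°(anode) = −2.93 − (−0.26) = −2.67 V.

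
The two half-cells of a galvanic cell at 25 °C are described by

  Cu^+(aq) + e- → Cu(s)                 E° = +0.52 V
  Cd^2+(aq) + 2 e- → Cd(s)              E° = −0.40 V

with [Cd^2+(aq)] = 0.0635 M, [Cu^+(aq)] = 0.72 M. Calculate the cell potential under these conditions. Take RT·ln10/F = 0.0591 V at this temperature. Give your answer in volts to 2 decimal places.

Since E°(Cu⁺/Cu) > E°(Cd²⁺/Cd), Cu⁺/Cu serves as the cathode.
The standard potential is +0.52 − (−0.40) = +0.92 V and the balanced reaction transfers n = 2 electrons.
Balancing gives 2 Cu^+(aq) + Cd(s) → 2 Cu(s) + Cd^2+(aq); hence Q = [Cd^2+(aq)] / [Cu^+(aq)]^2 = 0.122 (log Q = −0.912).
Applying E = E° − (RT ln10/nF)·log Q gives +0.92 − (0.0591/2)(−0.912) = +0.95 V.

+0.95 V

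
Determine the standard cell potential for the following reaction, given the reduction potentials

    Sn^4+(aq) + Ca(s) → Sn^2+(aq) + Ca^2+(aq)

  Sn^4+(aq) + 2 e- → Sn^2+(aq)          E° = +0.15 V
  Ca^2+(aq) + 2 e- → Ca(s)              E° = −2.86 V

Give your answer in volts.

+3.01 V

In the reaction as written, Sn^4+(aq) is reduced (cathode) and Ca^2+(aq) is produced by oxidation at the anode.
E°cell = E°(cathode) − E°(anode) = +0.15 − (−2.86) = +3.01 V.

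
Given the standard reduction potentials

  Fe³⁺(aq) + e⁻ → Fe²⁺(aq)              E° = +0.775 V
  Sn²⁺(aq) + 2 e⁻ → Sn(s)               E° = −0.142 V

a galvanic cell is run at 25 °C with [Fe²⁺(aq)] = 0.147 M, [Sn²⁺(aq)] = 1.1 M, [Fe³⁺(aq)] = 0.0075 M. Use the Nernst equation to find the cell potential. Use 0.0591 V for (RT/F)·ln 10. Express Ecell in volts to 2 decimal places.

Since E°(Fe³⁺/Fe²⁺) > E°(Sn²⁺/Sn), Fe³⁺/Fe²⁺ serves as the cathode.
E°cell = +0.775 − (−0.142) = +0.917 V, with n = 2 electrons transferred.
Balancing gives 2 Fe³⁺(aq) + Sn(s) → 2 Fe²⁺(aq) + Sn²⁺(aq); hence Q = ([Fe²⁺(aq)]^2·[Sn²⁺(aq)]) / [Fe³⁺(aq)]^2 = 423 (log Q = 2.626).
E = E° − (0.0591/n)·log Q = +0.917 − (0.0591/2)(2.626) = +0.84 V.

+0.84 V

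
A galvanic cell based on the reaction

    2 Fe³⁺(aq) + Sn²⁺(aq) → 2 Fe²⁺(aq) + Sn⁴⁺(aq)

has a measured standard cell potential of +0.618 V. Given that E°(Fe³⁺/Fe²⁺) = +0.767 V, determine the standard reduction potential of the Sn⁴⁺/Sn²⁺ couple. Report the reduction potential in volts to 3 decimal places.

In the reaction as written the Fe³⁺/Fe²⁺ couple is reduced (cathode) and Sn⁴⁺/Sn²⁺ is oxidized (anode), so E°cell = E°(Fe³⁺/Fe²⁺) − E°(Sn⁴⁺/Sn²⁺).
E°(Sn⁴⁺/Sn²⁺) = E°(cathode) − E°cell = +0.767 − (+0.618) = +0.149 V.

+0.149 V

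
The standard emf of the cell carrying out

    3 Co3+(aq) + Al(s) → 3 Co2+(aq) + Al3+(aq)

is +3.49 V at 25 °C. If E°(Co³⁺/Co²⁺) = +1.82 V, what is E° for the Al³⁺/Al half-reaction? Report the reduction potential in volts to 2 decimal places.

−1.67 V

In the reaction as written the Co³⁺/Co²⁺ couple is reduced (cathode) and Al³⁺/Al is oxidized (anode), so E°cell = E°(Co³⁺/Co²⁺) − E°(Al³⁺/Al).
E°(Al³⁺/Al) = E°(cathode) − E°cell = +1.82 − (+3.49) = −1.67 V.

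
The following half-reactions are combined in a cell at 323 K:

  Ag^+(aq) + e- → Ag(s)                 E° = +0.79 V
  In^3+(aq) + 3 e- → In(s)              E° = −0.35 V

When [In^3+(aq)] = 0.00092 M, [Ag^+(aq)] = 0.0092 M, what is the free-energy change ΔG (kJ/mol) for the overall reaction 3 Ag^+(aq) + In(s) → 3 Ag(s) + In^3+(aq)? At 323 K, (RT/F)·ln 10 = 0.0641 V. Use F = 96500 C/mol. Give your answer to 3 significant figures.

−311 kJ/mol

E°cell = +0.79 − (−0.35) = +1.14 V; the balanced reaction transfers n = 3 electrons.
Q = [In^3+(aq)] / [Ag^+(aq)]^3 = 1.18×10^3, so log Q = 3.072 and E = +1.14 − (0.0641/3)(3.072) = +1.0744 V.
Finally ΔG = −nFE = −(3)(96500 C/mol)(+1.0744 V) = −311 kJ/mol.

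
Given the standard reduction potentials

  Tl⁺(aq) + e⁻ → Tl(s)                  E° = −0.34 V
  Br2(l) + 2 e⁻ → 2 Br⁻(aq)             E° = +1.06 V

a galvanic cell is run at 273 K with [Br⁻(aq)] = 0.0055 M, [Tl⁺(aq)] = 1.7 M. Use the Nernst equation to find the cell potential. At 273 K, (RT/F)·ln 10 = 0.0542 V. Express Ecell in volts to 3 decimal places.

Br₂/Br⁻ is reduced (cathode, E° = +1.06 V) and Tl⁺/Tl is oxidized (anode).
E°cell = +1.06 − (−0.34) = +1.40 V, with n = 2 electrons transferred.
The balanced reaction is Br2(l) + 2 Tl(s) → 2 Br⁻(aq) + 2 Tl⁺(aq), so Q = [Br⁻(aq)]^2·[Tl⁺(aq)]^2 = 8.74×10^−5 and log Q = −4.058.
Applying E = E° − (RT ln10/nF)·log Q gives +1.40 − (0.0542/2)(−4.058) = +1.510 V.

+1.510 V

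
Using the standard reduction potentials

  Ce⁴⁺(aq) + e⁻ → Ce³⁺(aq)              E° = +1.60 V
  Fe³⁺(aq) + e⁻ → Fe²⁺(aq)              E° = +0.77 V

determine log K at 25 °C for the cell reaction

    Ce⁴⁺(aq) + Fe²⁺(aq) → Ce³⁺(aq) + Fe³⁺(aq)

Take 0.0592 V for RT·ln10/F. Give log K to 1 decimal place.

log K = 14.0

The Ce⁴⁺/Ce³⁺ couple is reduced (cathode); E°cell = +1.60 − (+0.77) = +0.83 V with n = 1.
At equilibrium E = 0, so log K = nE°cell / 0.0592 = (1)(+0.83) / 0.0592 = 14.0.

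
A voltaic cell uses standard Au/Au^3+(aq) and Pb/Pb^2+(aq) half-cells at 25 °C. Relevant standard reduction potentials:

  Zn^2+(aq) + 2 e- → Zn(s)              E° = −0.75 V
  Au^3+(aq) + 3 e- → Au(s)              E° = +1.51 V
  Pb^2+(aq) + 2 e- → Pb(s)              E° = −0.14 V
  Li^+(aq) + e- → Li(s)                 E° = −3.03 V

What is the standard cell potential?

+1.65 V

Of the two couples in this cell, the one with the more positive reduction potential is reduced at the cathode: here that is Au³⁺/Au (+1.51 V); Pb²⁺/Pb (−0.14 V) is the anode.
E°cell = E°(cathode) − E°(anode) = +1.51 − (−0.14) = +1.65 V.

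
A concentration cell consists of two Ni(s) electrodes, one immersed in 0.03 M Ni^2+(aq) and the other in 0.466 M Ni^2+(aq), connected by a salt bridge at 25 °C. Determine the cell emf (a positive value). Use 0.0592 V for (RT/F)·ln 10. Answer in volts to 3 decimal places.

0.035 V

For a concentration cell E°cell = 0, since both electrodes use the same couple.
The compartment with the higher Ni^2+(aq) concentration (0.466 M) acts as the cathode; ions are reduced there and produced at the dilute (0.03 M) anode.
With n = 2, Ecell = −(0.0592/2)·log([dilute]/[conc]) = −(0.0592/2)·log(0.03/0.466) = +0.035 V.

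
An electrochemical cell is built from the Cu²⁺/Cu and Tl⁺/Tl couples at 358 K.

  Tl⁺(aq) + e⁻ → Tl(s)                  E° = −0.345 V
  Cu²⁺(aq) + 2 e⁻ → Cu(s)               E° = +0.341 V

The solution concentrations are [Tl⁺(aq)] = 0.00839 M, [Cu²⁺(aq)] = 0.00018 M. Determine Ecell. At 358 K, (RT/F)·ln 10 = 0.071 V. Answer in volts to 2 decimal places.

+0.70 V

Cu²⁺/Cu is reduced (cathode, E° = +0.341 V) and Tl⁺/Tl is oxidized (anode).
The standard potential is +0.341 − (−0.345) = +0.686 V and the balanced reaction transfers n = 2 electrons.
For the overall reaction Cu²⁺(aq) + 2 Tl(s) → Cu(s) + 2 Tl⁺(aq), Q = [Tl⁺(aq)]^2 / [Cu²⁺(aq)] = 0.391, giving log Q = −0.408.
Applying E = E° − (RT ln10/nF)·log Q gives +0.686 − (0.071/2)(−0.408) = +0.70 V.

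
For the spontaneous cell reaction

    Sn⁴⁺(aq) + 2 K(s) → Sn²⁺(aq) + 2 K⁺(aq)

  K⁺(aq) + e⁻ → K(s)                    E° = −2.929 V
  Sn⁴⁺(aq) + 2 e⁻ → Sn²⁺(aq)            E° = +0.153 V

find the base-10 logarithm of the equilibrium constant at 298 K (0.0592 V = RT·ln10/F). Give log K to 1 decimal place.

log K = 104.1

The Sn⁴⁺/Sn²⁺ couple is reduced (cathode); E°cell = +0.153 − (−2.929) = +3.082 V with n = 2.
At equilibrium E = 0, so log K = nE°cell / 0.0592 = (2)(+3.082) / 0.0592 = 104.1.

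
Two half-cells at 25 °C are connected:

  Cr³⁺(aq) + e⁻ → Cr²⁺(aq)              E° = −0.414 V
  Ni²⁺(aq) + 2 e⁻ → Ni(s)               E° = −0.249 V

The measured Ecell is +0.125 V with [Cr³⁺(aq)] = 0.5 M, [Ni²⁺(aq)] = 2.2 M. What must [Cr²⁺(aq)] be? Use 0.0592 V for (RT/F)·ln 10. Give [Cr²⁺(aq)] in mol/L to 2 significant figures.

0.071 M

Ni²⁺/Ni is the cathode (higher E°); E°cell = −0.249 − (−0.414) = +0.165 V with n = 2.
Since E = E° − (0.0592/n)·log Q, log Q = n(E° − E)/0.0592 = 1.351.
For Ni²⁺(aq) + 2 Cr²⁺(aq) → Ni(s) + 2 Cr³⁺(aq), the reaction quotient is Q = [Cr³⁺(aq)]^2 / ([Ni²⁺(aq)]·[Cr²⁺(aq)]^2).
Isolating [Cr²⁺(aq)] in Q = 10^{1.351} yields log [Cr²⁺(aq)] = −1.148, i.e. 0.071 M.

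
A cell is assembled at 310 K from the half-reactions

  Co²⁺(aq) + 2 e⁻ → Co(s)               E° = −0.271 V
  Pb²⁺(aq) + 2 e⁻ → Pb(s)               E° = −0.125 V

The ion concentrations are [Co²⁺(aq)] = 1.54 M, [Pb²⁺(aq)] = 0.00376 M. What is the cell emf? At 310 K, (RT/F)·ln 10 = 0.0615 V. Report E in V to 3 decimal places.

+0.066 V

The Pb²⁺/Pb couple has the more positive E°, so it is the cathode; Co²⁺/Co is the anode.
The standard potential is −0.125 − (−0.271) = +0.146 V and the balanced reaction transfers n = 2 electrons.
The balanced reaction is Pb²⁺(aq) + Co(s) → Pb(s) + Co²⁺(aq), so Q = [Co²⁺(aq)] / [Pb²⁺(aq)] = 410 and log Q = 2.612.
E = E° − (0.0615/n)·log Q = +0.146 − (0.0615/2)(2.612) = +0.066 V.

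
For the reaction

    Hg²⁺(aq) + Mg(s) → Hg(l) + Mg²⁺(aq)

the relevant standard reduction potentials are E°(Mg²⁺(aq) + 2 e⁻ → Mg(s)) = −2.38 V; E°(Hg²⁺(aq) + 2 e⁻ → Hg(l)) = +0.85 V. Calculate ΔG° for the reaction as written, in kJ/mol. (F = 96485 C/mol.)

In the reaction as written Hg²⁺(aq) is reduced, so the Hg²⁺/Hg couple is the cathode and Mg²⁺/Mg is the anode.
E°cell = +0.85 − (−2.38) = +3.23 V; balancing electrons gives n = 2.
ΔG° = −nFE°cell = −(2)(96485)(+3.23) J/mol = −623 kJ/mol.

−623 kJ/mol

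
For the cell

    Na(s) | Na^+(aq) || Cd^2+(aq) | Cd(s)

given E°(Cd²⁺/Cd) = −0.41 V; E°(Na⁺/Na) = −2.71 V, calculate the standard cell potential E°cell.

By convention the left-hand electrode in cell notation is the anode (oxidation) and the right-hand electrode is the cathode (reduction).
E°cell = E°(right) − E°(left) = −0.41 − (−2.71) = +2.30 V.

+2.30 V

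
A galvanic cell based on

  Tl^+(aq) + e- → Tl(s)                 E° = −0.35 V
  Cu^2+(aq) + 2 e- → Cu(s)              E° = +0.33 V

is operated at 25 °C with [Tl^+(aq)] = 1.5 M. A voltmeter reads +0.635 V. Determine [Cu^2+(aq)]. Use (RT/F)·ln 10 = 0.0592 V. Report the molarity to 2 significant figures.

0.068 M

The Cu²⁺/Cu couple has the larger reduction potential, so it is the cathode: E°cell = +0.33 − (−0.35) = +0.68 V and n = 2.
Rearranging E = E° − (0.0592/n)·log Q gives log Q = 2(+0.68 − (+0.635))/0.0592 = 1.520.
Balancing electrons gives Cu^2+(aq) + 2 Tl(s) → Cu(s) + 2 Tl^+(aq); thus Q = [Tl^+(aq)]^2 / [Cu^2+(aq)].
Substituting the known concentrations and solving, log [Cu^2+(aq)] = −1.168 and [Cu^2+(aq)] = 0.068 M.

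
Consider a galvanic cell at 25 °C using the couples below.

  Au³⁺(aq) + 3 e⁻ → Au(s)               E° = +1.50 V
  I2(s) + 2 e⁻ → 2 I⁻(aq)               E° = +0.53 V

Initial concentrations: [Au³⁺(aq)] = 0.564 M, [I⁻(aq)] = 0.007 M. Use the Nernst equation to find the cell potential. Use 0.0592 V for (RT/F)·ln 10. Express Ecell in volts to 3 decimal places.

+0.838 V

The Au³⁺/Au couple has the more positive E°, so it is the cathode; I₂/I⁻ is the anode.
E°cell = E°cat − E°an = +1.50 − (+0.53) = +0.97 V; n = 6.
Balancing gives 2 Au³⁺(aq) + 6 I⁻(aq) → 2 Au(s) + 3 I2(s); hence Q = 1 / ([Au³⁺(aq)]^2·[I⁻(aq)]^6) = 2.67×10^13 (log Q = 13.427).
E = E° − (0.0592/n)·log Q = +0.97 − (0.0592/6)(13.427) = +0.838 V.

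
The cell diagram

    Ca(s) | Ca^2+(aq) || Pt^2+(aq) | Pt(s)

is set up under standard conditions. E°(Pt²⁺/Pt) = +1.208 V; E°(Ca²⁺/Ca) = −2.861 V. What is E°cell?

+4.069 V

By convention the left-hand electrode in cell notation is the anode (oxidation) and the right-hand electrode is the cathode (reduction).
E°cell = E°(right) − E°(left) = +1.208 − (−2.861) = +4.069 V.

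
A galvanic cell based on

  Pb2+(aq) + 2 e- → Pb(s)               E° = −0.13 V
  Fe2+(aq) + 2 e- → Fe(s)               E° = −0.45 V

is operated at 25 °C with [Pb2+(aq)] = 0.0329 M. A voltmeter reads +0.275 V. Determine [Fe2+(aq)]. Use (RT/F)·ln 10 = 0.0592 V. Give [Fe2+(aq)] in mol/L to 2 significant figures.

1.1 M

The Pb²⁺/Pb couple has the larger reduction potential, so it is the cathode: E°cell = −0.13 − (−0.45) = +0.32 V and n = 2.
Rearranging E = E° − (0.0592/n)·log Q gives log Q = 2(+0.32 − (+0.275))/0.0592 = 1.520.
The balanced reaction is Pb2+(aq) + Fe(s) → Pb(s) + Fe2+(aq), so Q = [Fe2+(aq)] / [Pb2+(aq)].
Substituting the known concentrations and solving, log [Fe2+(aq)] = 0.037 and [Fe2+(aq)] = 1.1 M.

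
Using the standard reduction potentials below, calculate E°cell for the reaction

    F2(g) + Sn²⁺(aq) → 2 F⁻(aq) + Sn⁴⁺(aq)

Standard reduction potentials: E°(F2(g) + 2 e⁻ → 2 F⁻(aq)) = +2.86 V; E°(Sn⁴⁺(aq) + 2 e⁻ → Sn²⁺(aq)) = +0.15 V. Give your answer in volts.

+2.71 V

F2(g) gains electrons, so the F₂/F⁻ couple is the cathode; the Sn⁴⁺/Sn²⁺ couple is the anode.
E°cell = E°(cathode) − E°(anode) = +2.86 − (+0.15) = +2.71 V.
The positive value indicates the reaction is spontaneous as written.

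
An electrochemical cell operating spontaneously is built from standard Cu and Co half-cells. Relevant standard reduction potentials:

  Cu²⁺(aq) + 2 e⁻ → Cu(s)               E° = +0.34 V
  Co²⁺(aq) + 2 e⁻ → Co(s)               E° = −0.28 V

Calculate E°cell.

+0.62 V

Of the two couples in this cell, the one with the more positive reduction potential is reduced at the cathode: here that is Cu²⁺/Cu (+0.34 V); Co²⁺/Co (−0.28 V) is the anode.
E°cell = E°(cathode) − E°(anode) = +0.34 − (−0.28) = +0.62 V.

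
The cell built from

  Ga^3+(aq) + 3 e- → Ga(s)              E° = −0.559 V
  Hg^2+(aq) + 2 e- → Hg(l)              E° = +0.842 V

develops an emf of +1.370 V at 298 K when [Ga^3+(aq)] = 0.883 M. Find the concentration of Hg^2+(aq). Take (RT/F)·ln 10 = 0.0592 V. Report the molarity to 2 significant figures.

0.083 M

With Hg²⁺/Hg at the cathode and Ga³⁺/Ga at the anode, E°cell = +0.842 − (−0.559) = +1.401 V (n = 6).
From the Nernst equation, log Q = n(E° − E)/0.0592 = 6·(+1.401 − (+1.370))/0.0592 = 3.142.
Balancing electrons gives 3 Hg^2+(aq) + 2 Ga(s) → 3 Hg(l) + 2 Ga^3+(aq); thus Q = [Ga^3+(aq)]^2 / [Hg^2+(aq)]^3.
Solving for the unknown gives log [Hg^2+(aq)] = −1.083, so [Hg^2+(aq)] ≈ 0.083 M.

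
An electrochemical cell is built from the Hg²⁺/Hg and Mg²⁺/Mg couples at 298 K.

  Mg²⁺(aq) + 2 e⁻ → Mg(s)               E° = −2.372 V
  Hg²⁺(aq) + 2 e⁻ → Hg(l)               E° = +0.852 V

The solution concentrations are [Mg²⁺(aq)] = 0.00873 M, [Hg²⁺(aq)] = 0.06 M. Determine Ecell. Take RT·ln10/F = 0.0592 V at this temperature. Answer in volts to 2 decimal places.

+3.25 V

Hg²⁺/Hg is reduced (cathode, E° = +0.852 V) and Mg²⁺/Mg is oxidized (anode).
E°cell = E°cat − E°an = +0.852 − (−2.372) = +3.224 V; n = 2.
Balancing gives Hg²⁺(aq) + Mg(s) → Hg(l) + Mg²⁺(aq); hence Q = [Mg²⁺(aq)] / [Hg²⁺(aq)] = 0.145 (log Q = −0.837).
Applying E = E° − (RT ln10/nF)·log Q gives +3.224 − (0.0592/2)(−0.837) = +3.25 V.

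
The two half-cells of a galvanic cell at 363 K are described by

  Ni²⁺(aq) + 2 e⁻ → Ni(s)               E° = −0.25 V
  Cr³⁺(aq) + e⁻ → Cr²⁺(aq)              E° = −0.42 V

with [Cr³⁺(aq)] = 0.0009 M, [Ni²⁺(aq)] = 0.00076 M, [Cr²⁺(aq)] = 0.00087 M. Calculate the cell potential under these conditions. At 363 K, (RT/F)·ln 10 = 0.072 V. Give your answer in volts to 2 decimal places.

The Ni²⁺/Ni couple has the more positive E°, so it is the cathode; Cr³⁺/Cr²⁺ is the anode.
E°cell = −0.25 − (−0.42) = +0.17 V, with n = 2 electrons transferred.
The balanced reaction is Ni²⁺(aq) + 2 Cr²⁺(aq) → Ni(s) + 2 Cr³⁺(aq), so Q = [Cr³⁺(aq)]^2 / ([Ni²⁺(aq)]·[Cr²⁺(aq)]^2) = 1.41×10^3 and log Q = 3.149.
Applying E = E° − (RT ln10/nF)·log Q gives +0.17 − (0.072/2)(3.149) = +0.06 V.

+0.06 V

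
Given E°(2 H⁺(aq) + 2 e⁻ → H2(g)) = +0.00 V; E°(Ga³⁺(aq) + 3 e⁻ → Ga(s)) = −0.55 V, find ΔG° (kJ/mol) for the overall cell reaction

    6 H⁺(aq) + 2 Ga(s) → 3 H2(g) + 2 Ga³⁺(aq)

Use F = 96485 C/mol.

−318 kJ/mol

In the reaction as written H⁺(aq) is reduced, so the 2H⁺/H₂ couple is the cathode and Ga³⁺/Ga is the anode.
E°cell = +0.00 − (−0.55) = +0.55 V; balancing electrons gives n = 6.
ΔG° = −nFE°cell = −(6)(96485)(+0.55) J/mol = −318 kJ/mol.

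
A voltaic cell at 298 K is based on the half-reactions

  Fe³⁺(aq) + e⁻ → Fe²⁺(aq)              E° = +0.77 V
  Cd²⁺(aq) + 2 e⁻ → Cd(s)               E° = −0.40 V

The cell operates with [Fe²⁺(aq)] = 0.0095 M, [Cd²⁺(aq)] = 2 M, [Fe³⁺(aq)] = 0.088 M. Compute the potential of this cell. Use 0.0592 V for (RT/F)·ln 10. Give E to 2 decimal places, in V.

+1.22 V

Fe³⁺/Fe²⁺ is reduced (cathode, E° = +0.77 V) and Cd²⁺/Cd is oxidized (anode).
The standard potential is +0.77 − (−0.40) = +1.17 V and the balanced reaction transfers n = 2 electrons.
Balancing gives 2 Fe³⁺(aq) + Cd(s) → 2 Fe²⁺(aq) + Cd²⁺(aq); hence Q = ([Fe²⁺(aq)]^2·[Cd²⁺(aq)]) / [Fe³⁺(aq)]^2 = 0.0233 (log Q = −1.632).
By the Nernst equation, E = +1.17 − (0.0592/2)·(−1.632) = +1.22 V.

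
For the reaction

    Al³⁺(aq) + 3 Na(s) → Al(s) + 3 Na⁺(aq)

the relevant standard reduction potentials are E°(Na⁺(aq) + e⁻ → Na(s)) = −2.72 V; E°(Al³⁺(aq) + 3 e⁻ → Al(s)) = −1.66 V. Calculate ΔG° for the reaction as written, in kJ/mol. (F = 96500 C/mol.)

−307 kJ/mol

In the reaction as written Al³⁺(aq) is reduced, so the Al³⁺/Al couple is the cathode and Na⁺/Na is the anode.
E°cell = −1.66 − (−2.72) = +1.06 V; balancing electrons gives n = 3.
ΔG° = −nFE°cell = −(3)(96500)(+1.06) J/mol = −307 kJ/mol.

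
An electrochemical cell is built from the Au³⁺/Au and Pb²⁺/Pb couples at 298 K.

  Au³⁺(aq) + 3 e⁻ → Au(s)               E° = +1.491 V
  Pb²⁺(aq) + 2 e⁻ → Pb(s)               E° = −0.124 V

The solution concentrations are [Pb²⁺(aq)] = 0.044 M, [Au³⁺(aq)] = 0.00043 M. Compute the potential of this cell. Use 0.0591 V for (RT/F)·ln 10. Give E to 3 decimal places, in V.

+1.589 V

Au³⁺/Au is reduced (cathode, E° = +1.491 V) and Pb²⁺/Pb is oxidized (anode).
E°cell = E°cat − E°an = +1.491 − (−0.124) = +1.615 V; n = 6.
For the overall reaction 2 Au³⁺(aq) + 3 Pb(s) → 2 Au(s) + 3 Pb²⁺(aq), Q = [Pb²⁺(aq)]^3 / [Au³⁺(aq)]^2 = 461, giving log Q = 2.663.
Applying E = E° − (RT ln10/nF)·log Q gives +1.615 − (0.0591/6)(2.663) = +1.589 V.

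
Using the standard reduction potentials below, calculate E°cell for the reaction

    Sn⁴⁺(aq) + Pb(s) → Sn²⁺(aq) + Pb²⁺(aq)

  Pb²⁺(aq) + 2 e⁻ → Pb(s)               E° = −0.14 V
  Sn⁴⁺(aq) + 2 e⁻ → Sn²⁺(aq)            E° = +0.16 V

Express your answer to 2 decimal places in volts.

+0.30 V

Sn⁴⁺(aq) gains electrons, so the Sn⁴⁺/Sn²⁺ couple is the cathode; the Pb²⁺/Pb couple is the anode.
E°cell = E°(cathode) − E°(anode) = +0.16 − (−0.14) = +0.30 V.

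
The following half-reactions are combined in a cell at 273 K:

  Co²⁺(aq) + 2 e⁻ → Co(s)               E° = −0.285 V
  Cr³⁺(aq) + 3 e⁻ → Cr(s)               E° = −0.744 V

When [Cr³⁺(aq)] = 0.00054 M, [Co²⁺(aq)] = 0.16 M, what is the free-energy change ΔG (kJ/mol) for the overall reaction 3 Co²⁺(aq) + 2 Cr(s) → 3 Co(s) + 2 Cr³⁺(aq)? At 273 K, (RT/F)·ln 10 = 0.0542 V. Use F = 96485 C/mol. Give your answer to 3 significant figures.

−287 kJ/mol

With Co²⁺/Co reduced at the cathode, E°cell = −0.285 − (−0.744) = +0.459 V and n = 6.
Q = [Cr³⁺(aq)]^2 / [Co²⁺(aq)]^3 = 7.12×10^−5, so log Q = −4.148 and E = +0.459 − (0.0542/6)(−4.148) = +0.4965 V.
ΔG = −nFE = −(6)(96485)(+0.4965) J/mol = −287 kJ/mol.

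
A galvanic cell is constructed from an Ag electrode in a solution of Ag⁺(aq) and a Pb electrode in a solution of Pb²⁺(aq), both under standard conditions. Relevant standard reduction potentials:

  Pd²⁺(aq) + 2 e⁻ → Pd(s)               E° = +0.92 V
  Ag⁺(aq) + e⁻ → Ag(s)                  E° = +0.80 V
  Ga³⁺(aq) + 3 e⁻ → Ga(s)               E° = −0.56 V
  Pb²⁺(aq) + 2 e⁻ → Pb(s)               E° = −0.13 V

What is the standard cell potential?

The Ag⁺/Ag couple has the higher E°, so Ag ion is reduced (cathode) and Pb is oxidized (anode).
E°cell = E°(cathode) − E°(anode) = +0.80 − (−0.13) = +0.93 V.

+0.93 V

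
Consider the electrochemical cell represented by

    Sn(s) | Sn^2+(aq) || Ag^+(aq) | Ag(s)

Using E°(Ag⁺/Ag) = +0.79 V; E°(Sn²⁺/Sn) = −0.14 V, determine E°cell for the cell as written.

By convention the left-hand electrode in cell notation is the anode (oxidation) and the right-hand electrode is the cathode (reduction).
E°cell = E°(right) − E°(left) = +0.79 − (−0.14) = +0.93 V.

+0.93 V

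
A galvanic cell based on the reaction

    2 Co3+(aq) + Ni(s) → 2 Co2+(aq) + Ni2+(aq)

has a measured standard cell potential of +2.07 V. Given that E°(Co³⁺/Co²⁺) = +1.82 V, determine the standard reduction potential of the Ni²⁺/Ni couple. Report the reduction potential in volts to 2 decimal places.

−0.25 V

In the reaction as written the Co³⁺/Co²⁺ couple is reduced (cathode) and Ni²⁺/Ni is oxidized (anode), so E°cell = E°(Co³⁺/Co²⁺) − E°(Ni²⁺/Ni).
E°(Ni²⁺/Ni) = E°(cathode) − E°cell = +1.82 − (+2.07) = −0.25 V.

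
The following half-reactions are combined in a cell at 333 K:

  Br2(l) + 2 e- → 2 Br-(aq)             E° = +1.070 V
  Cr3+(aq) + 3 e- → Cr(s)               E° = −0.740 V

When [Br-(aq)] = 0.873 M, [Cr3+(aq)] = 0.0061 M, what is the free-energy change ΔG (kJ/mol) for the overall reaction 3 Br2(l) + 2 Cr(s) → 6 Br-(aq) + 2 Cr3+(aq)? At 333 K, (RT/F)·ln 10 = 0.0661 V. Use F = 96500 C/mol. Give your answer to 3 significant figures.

With Br₂/Br⁻ reduced at the cathode, E°cell = +1.070 − (−0.740) = +1.810 V and n = 6.
The reaction quotient is [Br-(aq)]^6·[Cr3+(aq)]^2 = 1.65×10^−5; by Nernst, E = +1.810 − (0.0661/6)(−4.783) = +1.8627 V.
Then ΔG = −nFE = −6 × 96500 × +1.8627 J/mol = −1080 kJ/mol.

−1080 kJ/mol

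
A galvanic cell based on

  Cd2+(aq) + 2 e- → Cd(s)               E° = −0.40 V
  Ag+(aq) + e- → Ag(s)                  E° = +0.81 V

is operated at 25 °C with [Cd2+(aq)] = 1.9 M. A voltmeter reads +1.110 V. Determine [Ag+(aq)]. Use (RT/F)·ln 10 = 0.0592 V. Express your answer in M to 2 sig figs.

0.028 M

The Ag⁺/Ag couple has the larger reduction potential, so it is the cathode: E°cell = +0.81 − (−0.40) = +1.21 V and n = 2.
From the Nernst equation, log Q = n(E° − E)/0.0592 = 2·(+1.21 − (+1.110))/0.0592 = 3.378.
For 2 Ag+(aq) + Cd(s) → 2 Ag(s) + Cd2+(aq), the reaction quotient is Q = [Cd2+(aq)] / [Ag+(aq)]^2.
Substituting the known concentrations and solving, log [Ag+(aq)] = −1.550 and [Ag+(aq)] = 0.028 M.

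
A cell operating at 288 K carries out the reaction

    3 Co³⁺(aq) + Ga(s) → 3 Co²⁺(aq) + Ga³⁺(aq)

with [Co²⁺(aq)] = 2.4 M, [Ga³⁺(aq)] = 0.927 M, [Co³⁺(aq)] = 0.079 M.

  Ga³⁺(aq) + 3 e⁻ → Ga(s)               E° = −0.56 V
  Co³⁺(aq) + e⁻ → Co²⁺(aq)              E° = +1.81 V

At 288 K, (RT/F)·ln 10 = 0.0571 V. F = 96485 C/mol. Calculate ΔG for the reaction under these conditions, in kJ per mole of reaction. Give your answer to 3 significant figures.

−662 kJ/mol

E°cell = +1.81 − (−0.56) = +2.37 V; the balanced reaction transfers n = 3 electrons.
Q = ([Co²⁺(aq)]^3·[Ga³⁺(aq)]) / [Co³⁺(aq)]^3 = 2.6×10^4, so log Q = 4.415 and E = +2.37 − (0.0571/3)(4.415) = +2.2860 V.
Then ΔG = −nFE = −3 × 96485 × +2.2860 J/mol = −662 kJ/mol.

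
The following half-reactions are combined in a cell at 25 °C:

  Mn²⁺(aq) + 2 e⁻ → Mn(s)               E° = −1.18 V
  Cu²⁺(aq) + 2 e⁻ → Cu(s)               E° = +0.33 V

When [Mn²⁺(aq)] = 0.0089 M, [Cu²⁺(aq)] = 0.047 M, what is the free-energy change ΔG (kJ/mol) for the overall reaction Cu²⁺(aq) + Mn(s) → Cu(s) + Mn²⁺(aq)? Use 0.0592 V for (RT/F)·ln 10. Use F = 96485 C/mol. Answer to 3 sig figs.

−296 kJ/mol

With Cu²⁺/Cu reduced at the cathode, E°cell = +0.33 − (−1.18) = +1.51 V and n = 2.
Here Q = [Mn²⁺(aq)] / [Cu²⁺(aq)] = 0.189 (log Q = −0.723), giving E = +1.51 − (0.0592/2)·(−0.723) = +1.5314 V.
ΔG = −nFE = −(2)(96485)(+1.5314) J/mol = −296 kJ/mol.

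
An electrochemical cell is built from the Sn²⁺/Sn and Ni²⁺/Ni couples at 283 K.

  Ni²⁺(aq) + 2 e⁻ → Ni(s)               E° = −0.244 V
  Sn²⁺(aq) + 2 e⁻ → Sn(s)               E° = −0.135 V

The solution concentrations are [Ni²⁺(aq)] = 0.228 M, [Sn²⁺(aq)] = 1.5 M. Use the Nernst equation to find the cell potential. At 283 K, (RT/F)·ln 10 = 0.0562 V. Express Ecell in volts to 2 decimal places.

The Sn²⁺/Sn couple has the more positive E°, so it is the cathode; Ni²⁺/Ni is the anode.
E°cell = −0.135 − (−0.244) = +0.109 V, with n = 2 electrons transferred.
For the overall reaction Sn²⁺(aq) + Ni(s) → Sn(s) + Ni²⁺(aq), Q = [Ni²⁺(aq)] / [Sn²⁺(aq)] = 0.152, giving log Q = −0.818.
By the Nernst equation, E = +0.109 − (0.0562/2)·(−0.818) = +0.13 V.

+0.13 V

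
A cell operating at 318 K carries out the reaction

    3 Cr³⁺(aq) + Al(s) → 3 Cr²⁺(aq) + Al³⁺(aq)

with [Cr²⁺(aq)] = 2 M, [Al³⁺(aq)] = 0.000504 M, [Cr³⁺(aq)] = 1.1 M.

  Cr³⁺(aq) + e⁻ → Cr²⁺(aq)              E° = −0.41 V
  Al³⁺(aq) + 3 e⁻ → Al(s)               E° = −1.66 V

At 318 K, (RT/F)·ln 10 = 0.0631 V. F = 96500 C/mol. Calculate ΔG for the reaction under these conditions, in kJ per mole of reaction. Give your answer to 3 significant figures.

−377 kJ/mol

The standard cell potential is −0.41 − (−1.66) = +1.25 V, with n = 3 electrons in the balanced equation.
Q = ([Cr²⁺(aq)]^3·[Al³⁺(aq)]) / [Cr³⁺(aq)]^3 = 0.00303, so log Q = −2.519 and E = +1.25 − (0.0631/3)(−2.519) = +1.3030 V.
Then ΔG = −nFE = −3 × 96500 × +1.3030 J/mol = −377 kJ/mol.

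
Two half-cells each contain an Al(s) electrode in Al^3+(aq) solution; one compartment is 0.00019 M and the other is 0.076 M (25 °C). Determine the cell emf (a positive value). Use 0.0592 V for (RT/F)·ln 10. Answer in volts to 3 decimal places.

For a concentration cell E°cell = 0, since both electrodes use the same couple.
The compartment with the higher Al^3+(aq) concentration (0.076 M) acts as the cathode; ions are reduced there and produced at the dilute (0.00019 M) anode.
With n = 3, Ecell = −(0.0592/3)·log([dilute]/[conc]) = −(0.0592/3)·log(0.00019/0.076) = +0.051 V.

0.051 V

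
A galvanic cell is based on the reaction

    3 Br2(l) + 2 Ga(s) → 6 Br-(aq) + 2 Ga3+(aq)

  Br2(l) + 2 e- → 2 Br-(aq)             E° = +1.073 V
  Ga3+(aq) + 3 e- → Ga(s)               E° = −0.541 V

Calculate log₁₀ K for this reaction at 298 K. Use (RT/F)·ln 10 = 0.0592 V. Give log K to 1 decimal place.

log K = 163.6

The Br₂/Br⁻ couple is reduced (cathode); E°cell = +1.073 − (−0.541) = +1.614 V with n = 6.
At equilibrium E = 0, so log K = nE°cell / 0.0592 = (6)(+1.614) / 0.0592 = 163.6.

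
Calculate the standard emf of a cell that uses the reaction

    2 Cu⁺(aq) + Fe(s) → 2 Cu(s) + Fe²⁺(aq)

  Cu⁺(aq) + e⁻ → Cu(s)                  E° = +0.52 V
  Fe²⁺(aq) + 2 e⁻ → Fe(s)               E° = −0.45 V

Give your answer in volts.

+0.97 V

Cu⁺(aq) gains electrons, so the Cu⁺/Cu couple is the cathode; the Fe²⁺/Fe couple is the anode.
E°cell = E°(cathode) − E°(anode) = +0.52 − (−0.45) = +0.97 V.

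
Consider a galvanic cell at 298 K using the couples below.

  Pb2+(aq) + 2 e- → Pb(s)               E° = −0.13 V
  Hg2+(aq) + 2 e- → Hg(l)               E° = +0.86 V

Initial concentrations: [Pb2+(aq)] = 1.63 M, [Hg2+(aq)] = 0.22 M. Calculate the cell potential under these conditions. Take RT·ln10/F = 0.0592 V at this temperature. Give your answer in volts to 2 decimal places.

Hg²⁺/Hg is reduced (cathode, E° = +0.86 V) and Pb²⁺/Pb is oxidized (anode).
The standard potential is +0.86 − (−0.13) = +0.99 V and the balanced reaction transfers n = 2 electrons.
The balanced reaction is Hg2+(aq) + Pb(s) → Hg(l) + Pb2+(aq), so Q = [Pb2+(aq)] / [Hg2+(aq)] = 7.41 and log Q = 0.870.
E = E° − (0.0592/n)·log Q = +0.99 − (0.0592/2)(0.870) = +0.96 V.

+0.96 V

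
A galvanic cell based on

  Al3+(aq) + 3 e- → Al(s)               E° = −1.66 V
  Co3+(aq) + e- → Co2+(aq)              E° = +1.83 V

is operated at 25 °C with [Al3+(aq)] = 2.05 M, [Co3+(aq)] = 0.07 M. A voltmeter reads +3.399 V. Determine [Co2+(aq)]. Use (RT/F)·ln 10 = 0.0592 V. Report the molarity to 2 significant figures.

The Co³⁺/Co²⁺ couple has the larger reduction potential, so it is the cathode: E°cell = +1.83 − (−1.66) = +3.49 V and n = 3.
Since E = E° − (0.0592/n)·log Q, log Q = n(E° − E)/0.0592 = 4.611.
For 3 Co3+(aq) + Al(s) → 3 Co2+(aq) + Al3+(aq), the reaction quotient is Q = ([Co2+(aq)]^3·[Al3+(aq)]) / [Co3+(aq)]^3.
Substituting the known concentrations and solving, log [Co2+(aq)] = 0.278 and [Co2+(aq)] = 1.9 M.

1.9 M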